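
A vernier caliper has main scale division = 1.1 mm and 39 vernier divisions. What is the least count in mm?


LC = MSD / n_div
= 1.1 / 39
= 0.0282

0.0282


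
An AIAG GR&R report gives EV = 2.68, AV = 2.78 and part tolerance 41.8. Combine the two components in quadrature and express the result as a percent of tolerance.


GRR = sqrt(EV^2 + AV^2) = sqrt(2.68^2 + 2.78^2) = 3.8614505
%GRR = GRR / tol * 100 = 3.8614505 / 41.8 * 100
%GRR = 9.2379

9.2379


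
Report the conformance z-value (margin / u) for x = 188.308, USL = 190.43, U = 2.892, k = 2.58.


u = U / k = 2.892 / 2.58 = 1.1209302
margin = |USL - x| = |190.43 - 188.308| = 2.122
z = margin / u = 2.122 / 1.1209302
z = 1.8931

1.8931


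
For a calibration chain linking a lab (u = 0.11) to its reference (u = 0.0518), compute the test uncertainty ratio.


TUR = u_lab / u_ref
= 0.11 / 0.0518
= 2.1236

2.1236


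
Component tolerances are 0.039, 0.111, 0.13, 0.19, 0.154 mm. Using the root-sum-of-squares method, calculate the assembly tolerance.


RSS = sqrt(0.039^2 + 0.111^2 + 0.13^2 + 0.19^2 + 0.154^2)
= sqrt(0.090558)
= 0.3009

0.3009


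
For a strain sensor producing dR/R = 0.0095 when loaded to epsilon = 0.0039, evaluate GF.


GF = (dR/R) / epsilon
= 0.0095 / 0.0039
= 2.4359

2.4359


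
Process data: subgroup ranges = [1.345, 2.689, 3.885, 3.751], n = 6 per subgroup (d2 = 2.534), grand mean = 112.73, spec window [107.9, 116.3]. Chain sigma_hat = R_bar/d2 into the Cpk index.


R_bar = (1.345 + 2.689 + 3.885 + 3.751) / 4 = 2.9175
sigma = R_bar / d2 = 2.9175 / 2.534 = 1.1513418
Cp = (USL - LSL)/(6*sigma) = (116.3 - 107.9)/(6*1.1513418) = 1.2160
Cpu = (116.3 - 112.73)/(3*1.1513418) = 1.0336
Cpl = (112.73 - 107.9)/(3*1.1513418) = 1.3984
Cpk = min(Cpu, Cpl) = 1.0336

1.0336


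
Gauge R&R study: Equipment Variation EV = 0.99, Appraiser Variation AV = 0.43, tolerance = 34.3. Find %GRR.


GRR = sqrt(EV^2 + AV^2) = sqrt(0.99^2 + 0.43^2) = 1.0793517
%GRR = GRR / tol * 100 = 1.0793517 / 34.3 * 100
%GRR = 3.1468

3.1468


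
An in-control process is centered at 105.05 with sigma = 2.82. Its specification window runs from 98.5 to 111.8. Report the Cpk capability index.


Cpu = (USL - mean) / (3*sigma) = (111.8 - 105.05) / (3*2.82) = 0.7979
Cpl = (mean - LSL) / (3*sigma) = (105.05 - 98.5) / (3*2.82) = 0.7742
Cpk = min(Cpu, Cpl) = 0.7742

0.7742


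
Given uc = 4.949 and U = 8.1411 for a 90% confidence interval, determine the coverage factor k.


k = U / uc
k = 8.1411 / 4.949
k = 1.645

1.645


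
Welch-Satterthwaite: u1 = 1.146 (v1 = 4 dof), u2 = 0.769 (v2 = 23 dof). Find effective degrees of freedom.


uc = sqrt(u1^2 + u2^2) = sqrt(1.146^2 + 0.769^2) = 1.3801004
v_eff = uc^4 / (u1^4/v1 + u2^4/v2)
= 1.3801004^4 / (1.146^4/4 + 0.769^4/23)
= 3.6277949 / 0.44640442
v_eff = 8.1267

8.1267


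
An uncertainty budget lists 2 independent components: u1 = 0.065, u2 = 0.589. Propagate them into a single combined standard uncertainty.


uc = sqrt(0.065^2 + 0.589^2)
uc = sqrt(0.351146)
uc = 0.5926

0.5926


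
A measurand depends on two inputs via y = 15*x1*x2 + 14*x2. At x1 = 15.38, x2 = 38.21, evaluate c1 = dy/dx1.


y = 15*x1*x2 + 14*x2
dy/dx1 = 15*x2
Evaluate at x2 = 38.21: c1 = 15 * 38.21
c1 = 573.1500

573.1500


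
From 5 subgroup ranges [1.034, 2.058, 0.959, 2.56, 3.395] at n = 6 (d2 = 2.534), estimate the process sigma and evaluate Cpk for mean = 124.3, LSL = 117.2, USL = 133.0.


R_bar = (1.034 + 2.058 + 0.959 + 2.56 + 3.395) / 5 = 2.0012
sigma = R_bar / d2 = 2.0012 / 2.534 = 0.78973954
Cp = (USL - LSL)/(6*sigma) = (133.0 - 117.2)/(6*0.78973954) = 3.3344
Cpu = (133.0 - 124.3)/(3*0.78973954) = 3.6721
Cpl = (124.3 - 117.2)/(3*0.78973954) = 2.9968
Cpk = min(Cpu, Cpl) = 2.9968

2.9968


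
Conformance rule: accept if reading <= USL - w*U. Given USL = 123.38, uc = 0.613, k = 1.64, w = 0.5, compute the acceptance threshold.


U = k * uc = 1.64 * 0.613 = 1.00532
guard band g = w * U = 0.5 * 1.00532 = 0.50266
AL = USL - g = 123.38 - 0.50266
AL = 122.8773

122.8773


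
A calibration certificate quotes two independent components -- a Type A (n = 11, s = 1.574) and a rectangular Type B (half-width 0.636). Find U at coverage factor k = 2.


u_A = s / sqrt(n) = 1.574 / sqrt(11) = 0.47457886
u_B = half_width / sqrt(3) = 0.636 / sqrt(3) = 0.36719477
uc = sqrt(u_A^2 + u_B^2) = sqrt(0.47457886^2 + 0.36719477^2) = 0.60004758
U = k * uc = 2 * 0.60004758
U = 1.2001

1.2001


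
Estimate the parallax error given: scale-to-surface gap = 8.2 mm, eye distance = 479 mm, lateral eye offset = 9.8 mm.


error = h * offset / d
= 8.2 * 9.8 / 479
= 0.1678

0.1678


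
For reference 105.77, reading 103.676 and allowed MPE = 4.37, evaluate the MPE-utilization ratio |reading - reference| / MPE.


e = indication - reference = 103.676 - 105.77 = -2.0940
|e| = 2.0940
ratio = |e| / MPE = 2.0940 / 4.37
ratio = 0.4792

0.4792


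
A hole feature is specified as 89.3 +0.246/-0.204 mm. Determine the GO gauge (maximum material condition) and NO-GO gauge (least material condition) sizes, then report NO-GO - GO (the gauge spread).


GO = nominal - lower_tol (smallest hole = maximum material condition)
GO = 89.3 - 0.204 = 89.096
NO-GO = nominal + upper_tol (largest hole = least material condition)
NO-GO = 89.3 + 0.246 = 89.546
spread = NO-GO - GO = 89.546 - 89.096 = 0.4500

0.4500


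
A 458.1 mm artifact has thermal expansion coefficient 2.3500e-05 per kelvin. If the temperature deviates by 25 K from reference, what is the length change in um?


dL = L * alpha * dT
= 458.1 * 2.3500e-05 * 25
= 0.2691338 mm
dL_um = 0.2691338 * 1000 = 269.1338 um

269.1338


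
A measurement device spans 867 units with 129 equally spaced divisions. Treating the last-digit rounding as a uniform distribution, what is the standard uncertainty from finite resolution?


resolution = range / divisions
resolution = 867 / 129 = 6.7209302
u_res = resolution / (2*sqrt(3))
u_res = 6.7209302 / 3.4641016
u_res = 1.9402

1.9402


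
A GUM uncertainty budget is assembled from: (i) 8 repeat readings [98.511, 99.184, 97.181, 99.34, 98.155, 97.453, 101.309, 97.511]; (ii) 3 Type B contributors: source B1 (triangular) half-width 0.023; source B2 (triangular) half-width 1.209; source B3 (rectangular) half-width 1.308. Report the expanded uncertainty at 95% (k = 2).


mean = (98.511 + 99.184 + 97.181 + 99.34 + 98.155 + 97.453 + 101.309 + 97.511) / 8 = 98.5805
s = sqrt(sum((x - mean)^2)/(n-1)) = 1.3599019
u_A = s / sqrt(n) = 1.3599019 / sqrt(8) = 0.48079793
u_B1 = 0.023 / sqrt(6) = 0.0093897107
u_B2 = 1.209 / sqrt(6) = 0.49357218
u_B3 = 1.308 / sqrt(3) = 0.75517415
uc = sqrt(0.48079793^2 + 0.0093897107^2 + 0.49357218^2 + 0.75517415^2) = 1.0223289
U = k * uc = 2 * 1.0223289
U = 2.0447

2.0447


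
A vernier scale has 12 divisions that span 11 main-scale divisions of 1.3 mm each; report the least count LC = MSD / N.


LC = MSD / n_div
= 1.3 / 12
= 0.1083

0.1083


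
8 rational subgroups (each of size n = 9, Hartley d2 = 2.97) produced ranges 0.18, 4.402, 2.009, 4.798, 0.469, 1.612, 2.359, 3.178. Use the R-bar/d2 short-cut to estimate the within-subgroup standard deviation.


R_bar = (0.18 + 4.402 + 2.009 + 4.798 + 0.469 + 1.612 + 2.359 + 3.178) / 8
R_bar = 19.007 / 8 = 2.375875
sigma_hat = R_bar / d2 = 2.375875 / 2.97 = 0.8000

0.8000


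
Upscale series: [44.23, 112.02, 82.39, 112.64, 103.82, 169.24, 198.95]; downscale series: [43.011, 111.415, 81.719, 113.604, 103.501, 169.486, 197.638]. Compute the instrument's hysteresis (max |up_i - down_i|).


|44.23 - 43.011| = 1.2190
|112.02 - 111.415| = 0.6050
|82.39 - 81.719| = 0.6710
|112.64 - 113.604| = 0.9640
|103.82 - 103.501| = 0.3190
|169.24 - 169.486| = 0.2460
|198.95 - 197.638| = 1.3120
hysteresis = max(diffs) = 1.3120

1.3120


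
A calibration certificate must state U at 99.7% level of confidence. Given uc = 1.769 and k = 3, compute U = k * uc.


U = k * uc
U = 3 * 1.769
U = 5.3070

5.3070


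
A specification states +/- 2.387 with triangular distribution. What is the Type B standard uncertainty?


u_B = half_width / sqrt(6)
u_B = 2.387 / 2.4494897
u_B = 0.9745

0.9745


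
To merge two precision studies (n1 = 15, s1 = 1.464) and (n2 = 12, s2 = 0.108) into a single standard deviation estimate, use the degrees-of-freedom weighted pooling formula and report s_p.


s_p = sqrt(((n1-1)*s1^2 + (n2-1)*s2^2) / (n1+n2-2))
numerator = (15-1)*1.464^2 + (12-1)*0.108^2 = 30.006144 + 0.128304 = 30.134448
denominator = 15 + 12 - 2 = 25
s_p^2 = 30.134448 / 25 = 1.2053779
s_p = sqrt(1.2053779) = 1.0979

1.0979


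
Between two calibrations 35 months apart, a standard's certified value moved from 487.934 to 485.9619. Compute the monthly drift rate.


rate = (v2 - v1) / months
= (485.9619 - 487.934) / 35
= -1.9721 / 35
= -0.0563

-0.0563


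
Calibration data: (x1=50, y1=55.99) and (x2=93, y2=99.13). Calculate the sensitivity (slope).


slope = (y2 - y1) / (x2 - x1)
= (99.13 - 55.99) / (93 - 50)
= 43.1400 / 43
= 1.0033

1.0033


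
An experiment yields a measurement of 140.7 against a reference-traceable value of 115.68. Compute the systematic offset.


Systematic error = measured - true
= 140.7 - 115.68
= 25.0200

25.0200


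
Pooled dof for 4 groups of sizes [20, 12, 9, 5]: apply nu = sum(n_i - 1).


nu = sum_i (n_i - 1)
nu = ((20 - 1) + (12 - 1) + (9 - 1) + (5 - 1))
nu = 19 + 11 + 8 + 4
nu = 42

42


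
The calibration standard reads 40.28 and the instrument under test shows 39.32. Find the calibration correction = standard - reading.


Correction = standard - reading
= 40.28 - 39.32
= 0.9600

0.9600


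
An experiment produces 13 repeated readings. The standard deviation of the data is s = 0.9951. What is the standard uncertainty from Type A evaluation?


u_A = s / sqrt(n)
u_A = 0.9951 / sqrt(13)
u_A = 0.9951 / 3.6055513
u_A = 0.2760

0.2760


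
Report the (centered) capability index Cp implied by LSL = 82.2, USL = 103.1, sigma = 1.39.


Cp = (USL - LSL) / (6 * sigma)
= (103.1 - 82.2) / (6 * 1.39)
= 20.9000 / 8.3400
= 2.5060

2.5060


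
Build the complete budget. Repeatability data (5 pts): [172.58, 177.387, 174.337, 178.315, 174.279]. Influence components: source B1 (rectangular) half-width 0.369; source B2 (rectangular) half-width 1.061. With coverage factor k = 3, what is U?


mean = (172.58 + 177.387 + 174.337 + 178.315 + 174.279) / 5 = 175.3796
s = sqrt(sum((x - mean)^2)/(n-1)) = 2.3865416
u_A = s / sqrt(n) = 2.3865416 / sqrt(5) = 1.0672938
u_B1 = 0.369 / sqrt(3) = 0.21304225
u_B2 = 1.061 / sqrt(3) = 0.61256864
uc = sqrt(1.0672938^2 + 0.21304225^2 + 0.61256864^2) = 1.2488969
U = k * uc = 3 * 1.2488969
U = 3.7467

3.7467


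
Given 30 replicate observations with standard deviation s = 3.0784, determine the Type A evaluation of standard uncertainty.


u_A = s / sqrt(n)
u_A = 3.0784 / sqrt(30)
u_A = 3.0784 / 5.4772256
u_A = 0.5620

0.5620


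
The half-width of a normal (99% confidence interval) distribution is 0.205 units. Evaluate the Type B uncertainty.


u_B = half_width / 2.576
u_B = 0.205 / 2.576
u_B = 0.0796

0.0796


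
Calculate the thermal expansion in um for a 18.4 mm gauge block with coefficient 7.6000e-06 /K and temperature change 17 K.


dL = L * alpha * dT
= 18.4 * 7.6000e-06 * 17
= 0.0023773 mm
dL_um = 0.0023773 * 1000 = 2.3773 um

2.3773


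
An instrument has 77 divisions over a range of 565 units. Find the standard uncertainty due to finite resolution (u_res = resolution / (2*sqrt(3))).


resolution = range / divisions
resolution = 565 / 77 = 7.3376623
u_res = resolution / (2*sqrt(3))
u_res = 7.3376623 / 3.4641016
u_res = 2.1182

2.1182


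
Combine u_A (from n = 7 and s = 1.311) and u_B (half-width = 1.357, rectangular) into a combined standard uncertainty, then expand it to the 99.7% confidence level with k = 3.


u_A = s / sqrt(n) = 1.311 / sqrt(7) = 0.49551142
u_B = half_width / sqrt(3) = 1.357 / sqrt(3) = 0.78346432
uc = sqrt(u_A^2 + u_B^2) = sqrt(0.49551142^2 + 0.78346432^2) = 0.9270102
U = k * uc = 3 * 0.9270102
U = 2.7810

2.7810


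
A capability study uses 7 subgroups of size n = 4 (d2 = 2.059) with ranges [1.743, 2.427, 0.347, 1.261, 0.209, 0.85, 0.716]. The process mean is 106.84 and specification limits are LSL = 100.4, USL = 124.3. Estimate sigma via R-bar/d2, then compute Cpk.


R_bar = (1.743 + 2.427 + 0.347 + 1.261 + 0.209 + 0.85 + 0.716) / 7 = 1.079
sigma = R_bar / d2 = 1.079 / 2.059 = 0.5240408
Cp = (USL - LSL)/(6*sigma) = (124.3 - 100.4)/(6*0.5240408) = 7.6012
Cpu = (124.3 - 106.84)/(3*0.5240408) = 11.1060
Cpl = (106.84 - 100.4)/(3*0.5240408) = 4.0964
Cpk = min(Cpu, Cpl) = 4.0964

4.0964


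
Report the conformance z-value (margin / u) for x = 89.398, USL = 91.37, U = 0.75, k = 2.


u = U / k = 0.75 / 2 = 0.375
margin = |USL - x| = |91.37 - 89.398| = 1.972
z = margin / u = 1.972 / 0.375
z = 5.2587

5.2587


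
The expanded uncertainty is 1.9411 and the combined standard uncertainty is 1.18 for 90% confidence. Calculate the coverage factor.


k = U / uc
k = 1.9411 / 1.18
k = 1.645

1.645


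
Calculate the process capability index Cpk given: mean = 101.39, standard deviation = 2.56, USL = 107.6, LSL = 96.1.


Cpu = (USL - mean) / (3*sigma) = (107.6 - 101.39) / (3*2.56) = 0.8086
Cpl = (mean - LSL) / (3*sigma) = (101.39 - 96.1) / (3*2.56) = 0.6888
Cpk = min(Cpu, Cpl) = 0.6888

0.6888


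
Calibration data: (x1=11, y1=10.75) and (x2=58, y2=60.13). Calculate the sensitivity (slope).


slope = (y2 - y1) / (x2 - x1)
= (60.13 - 10.75) / (58 - 11)
= 49.3800 / 47
= 1.0506

1.0506


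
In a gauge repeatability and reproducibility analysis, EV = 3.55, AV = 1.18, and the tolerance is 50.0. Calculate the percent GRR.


GRR = sqrt(EV^2 + AV^2) = sqrt(3.55^2 + 1.18^2) = 3.7409758
%GRR = GRR / tol * 100 = 3.7409758 / 50.0 * 100
%GRR = 7.4820

7.4820


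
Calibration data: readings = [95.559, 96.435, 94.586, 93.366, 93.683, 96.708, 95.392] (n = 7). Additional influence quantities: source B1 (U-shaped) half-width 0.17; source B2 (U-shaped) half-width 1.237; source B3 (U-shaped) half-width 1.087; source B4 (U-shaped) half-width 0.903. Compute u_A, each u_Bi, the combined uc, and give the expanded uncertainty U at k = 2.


mean = (95.559 + 96.435 + 94.586 + 93.366 + 93.683 + 96.708 + 95.392) / 7 = 95.10414286
s = sqrt(sum((x - mean)^2)/(n-1)) = 1.287281
u_A = s / sqrt(n) = 1.287281 / sqrt(7) = 0.48654648
u_B1 = 0.17 / sqrt(2) = 0.12020815
u_B2 = 1.237 / sqrt(2) = 0.87469109
u_B3 = 1.087 / sqrt(2) = 0.76862507
u_B4 = 0.903 / sqrt(2) = 0.63851742
uc = sqrt(0.48654648^2 + 0.12020815^2 + 0.87469109^2 + 0.76862507^2 + 0.63851742^2) = 1.4194192
U = k * uc = 2 * 1.4194192
U = 2.8388

2.8388


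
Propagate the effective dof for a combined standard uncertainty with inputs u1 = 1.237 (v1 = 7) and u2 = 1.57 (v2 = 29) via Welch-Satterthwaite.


uc = sqrt(u1^2 + u2^2) = sqrt(1.237^2 + 1.57^2) = 1.9987669
v_eff = uc^4 / (u1^4/v1 + u2^4/v2)
= 1.9987669^4 / (1.237^4/7 + 1.57^4/29)
= 15.960577 / 0.54399617
v_eff = 29.3395

29.3395


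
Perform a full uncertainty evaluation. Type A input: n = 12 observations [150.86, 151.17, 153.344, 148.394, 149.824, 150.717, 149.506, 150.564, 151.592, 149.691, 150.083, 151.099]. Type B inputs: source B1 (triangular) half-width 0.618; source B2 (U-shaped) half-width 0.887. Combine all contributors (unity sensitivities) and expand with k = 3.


mean = (150.86 + 151.17 + 153.344 + 148.394 + 149.824 + 150.717 + 149.506 + 150.564 + 151.592 + 149.691 + 150.083 + 151.099) / 12 = 150.5703333
s = sqrt(sum((x - mean)^2)/(n-1)) = 1.2401812
u_A = s / sqrt(n) = 1.2401812 / sqrt(12) = 0.35800947
u_B1 = 0.618 / sqrt(6) = 0.25229744
u_B2 = 0.887 / sqrt(2) = 0.62720371
uc = sqrt(0.35800947^2 + 0.25229744^2 + 0.62720371^2) = 0.76498972
U = k * uc = 3 * 0.76498972
U = 2.2950

2.2950


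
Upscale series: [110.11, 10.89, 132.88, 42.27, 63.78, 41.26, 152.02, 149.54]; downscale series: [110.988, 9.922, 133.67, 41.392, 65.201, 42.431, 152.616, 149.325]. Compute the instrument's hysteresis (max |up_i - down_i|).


|110.11 - 110.988| = 0.8780
|10.89 - 9.922| = 0.9680
|132.88 - 133.67| = 0.7900
|42.27 - 41.392| = 0.8780
|63.78 - 65.201| = 1.4210
|41.26 - 42.431| = 1.1710
|152.02 - 152.616| = 0.5960
|149.54 - 149.325| = 0.2150
hysteresis = max(diffs) = 1.4210

1.4210


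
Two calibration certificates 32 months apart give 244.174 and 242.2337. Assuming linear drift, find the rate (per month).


rate = (v2 - v1) / months
= (242.2337 - 244.174) / 32
= -1.9403 / 32
= -0.0606

-0.0606


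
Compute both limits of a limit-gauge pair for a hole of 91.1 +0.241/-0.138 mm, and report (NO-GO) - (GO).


GO = nominal - lower_tol (smallest hole = maximum material condition)
GO = 91.1 - 0.138 = 90.962
NO-GO = nominal + upper_tol (largest hole = least material condition)
NO-GO = 91.1 + 0.241 = 91.341
spread = NO-GO - GO = 91.341 - 90.962 = 0.3790

0.3790


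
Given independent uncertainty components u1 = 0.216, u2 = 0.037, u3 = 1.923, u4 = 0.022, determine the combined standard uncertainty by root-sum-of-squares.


uc = sqrt(0.216^2 + 0.037^2 + 1.923^2 + 0.022^2)
uc = sqrt(3.746438)
uc = 1.9356

1.9356


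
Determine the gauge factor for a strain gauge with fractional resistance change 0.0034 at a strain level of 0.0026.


GF = (dR/R) / epsilon
= 0.0034 / 0.0026
= 1.3077

1.3077


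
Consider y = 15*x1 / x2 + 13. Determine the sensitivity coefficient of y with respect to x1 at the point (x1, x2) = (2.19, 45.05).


y = 15*x1 / x2 + 13
dy/dx1 = 15/x2
Evaluate at x2 = 45.05: c1 = 15 / 45.05
c1 = 0.3330

0.3330


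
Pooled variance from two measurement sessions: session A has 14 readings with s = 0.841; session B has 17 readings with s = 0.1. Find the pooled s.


s_p = sqrt(((n1-1)*s1^2 + (n2-1)*s2^2) / (n1+n2-2))
numerator = (14-1)*0.841^2 + (17-1)*0.1^2 = 9.194653 + 0.16 = 9.354653
denominator = 14 + 17 - 2 = 29
s_p^2 = 9.354653 / 29 = 0.32257424
s_p = sqrt(0.32257424) = 0.5680

0.5680


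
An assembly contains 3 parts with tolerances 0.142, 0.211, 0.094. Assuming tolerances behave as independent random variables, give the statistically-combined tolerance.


RSS = sqrt(0.142^2 + 0.211^2 + 0.094^2)
= sqrt(0.073521)
= 0.2711

0.2711


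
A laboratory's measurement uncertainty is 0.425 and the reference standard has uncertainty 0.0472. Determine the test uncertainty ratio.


TUR = u_lab / u_ref
= 0.425 / 0.0472
= 9.0042

9.0042


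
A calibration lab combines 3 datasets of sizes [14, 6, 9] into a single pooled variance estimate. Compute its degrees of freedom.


nu = sum_i (n_i - 1)
nu = ((14 - 1) + (6 - 1) + (9 - 1))
nu = 13 + 5 + 8
nu = 26

26


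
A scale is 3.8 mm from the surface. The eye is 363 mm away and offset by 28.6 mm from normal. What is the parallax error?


error = h * offset / d
= 3.8 * 28.6 / 363
= 0.2994

0.2994


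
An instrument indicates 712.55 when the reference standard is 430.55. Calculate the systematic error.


Systematic error = measured - true
= 712.55 - 430.55
= 282.0000

282.0000


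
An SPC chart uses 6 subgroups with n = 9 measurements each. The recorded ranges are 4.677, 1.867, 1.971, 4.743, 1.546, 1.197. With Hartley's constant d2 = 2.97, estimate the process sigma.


R_bar = (4.677 + 1.867 + 1.971 + 4.743 + 1.546 + 1.197) / 6
R_bar = 16.001 / 6 = 2.6668333
sigma_hat = R_bar / d2 = 2.6668333 / 2.97 = 0.8979

0.8979


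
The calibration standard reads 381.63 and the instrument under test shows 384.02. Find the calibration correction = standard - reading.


Correction = standard - reading
= 381.63 - 384.02
= -2.3900

-2.3900


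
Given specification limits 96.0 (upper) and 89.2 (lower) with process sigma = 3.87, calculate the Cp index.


Cp = (USL - LSL) / (6 * sigma)
= (96.0 - 89.2) / (6 * 3.87)
= 6.8000 / 23.2200
= 0.2929

0.2929


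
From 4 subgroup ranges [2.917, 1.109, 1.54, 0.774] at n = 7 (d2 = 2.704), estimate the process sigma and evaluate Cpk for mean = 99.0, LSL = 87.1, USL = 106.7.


R_bar = (2.917 + 1.109 + 1.54 + 0.774) / 4 = 1.585
sigma = R_bar / d2 = 1.585 / 2.704 = 0.58616864
Cp = (USL - LSL)/(6*sigma) = (106.7 - 87.1)/(6*0.58616864) = 5.5729
Cpu = (106.7 - 99.0)/(3*0.58616864) = 4.3787
Cpl = (99.0 - 87.1)/(3*0.58616864) = 6.7671
Cpk = min(Cpu, Cpl) = 4.3787

4.3787


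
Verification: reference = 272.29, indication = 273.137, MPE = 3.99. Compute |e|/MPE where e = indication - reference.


e = indication - reference = 273.137 - 272.29 = 0.8470
|e| = 0.8470
ratio = |e| / MPE = 0.8470 / 3.99
ratio = 0.2123

0.2123


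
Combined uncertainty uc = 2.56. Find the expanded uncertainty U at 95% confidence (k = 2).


U = k * uc
U = 2 * 2.56
U = 5.1200

5.1200


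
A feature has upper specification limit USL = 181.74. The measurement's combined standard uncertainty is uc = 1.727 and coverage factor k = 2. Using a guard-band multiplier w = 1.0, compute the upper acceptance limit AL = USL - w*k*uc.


U = k * uc = 2 * 1.727 = 3.454
guard band g = w * U = 1.0 * 3.454 = 3.454
AL = USL - g = 181.74 - 3.454
AL = 178.2860

178.2860


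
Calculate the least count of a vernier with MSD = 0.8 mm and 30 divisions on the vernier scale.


LC = MSD / n_div
= 0.8 / 30
= 0.0267

0.0267


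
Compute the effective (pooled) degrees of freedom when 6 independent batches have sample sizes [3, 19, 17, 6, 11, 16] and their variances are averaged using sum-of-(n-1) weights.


nu = sum_i (n_i - 1)
nu = ((3 - 1) + (19 - 1) + (17 - 1) + (6 - 1) + (11 - 1) + (16 - 1))
nu = 2 + 18 + 16 + 5 + 10 + 15
nu = 66

66


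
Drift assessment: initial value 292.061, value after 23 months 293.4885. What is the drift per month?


rate = (v2 - v1) / months
= (293.4885 - 292.061) / 23
= 1.4275 / 23
= 0.0621

0.0621


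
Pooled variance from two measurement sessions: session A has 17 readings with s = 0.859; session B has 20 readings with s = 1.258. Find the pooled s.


s_p = sqrt(((n1-1)*s1^2 + (n2-1)*s2^2) / (n1+n2-2))
numerator = (17-1)*0.859^2 + (20-1)*1.258^2 = 11.806096 + 30.068716 = 41.874812
denominator = 17 + 20 - 2 = 35
s_p^2 = 41.874812 / 35 = 1.1964232
s_p = sqrt(1.1964232) = 1.0938

1.0938


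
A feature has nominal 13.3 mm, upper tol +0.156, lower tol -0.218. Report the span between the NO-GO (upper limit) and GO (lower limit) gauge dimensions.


GO = nominal - lower_tol (smallest hole = maximum material condition)
GO = 13.3 - 0.218 = 13.082
NO-GO = nominal + upper_tol (largest hole = least material condition)
NO-GO = 13.3 + 0.156 = 13.456
spread = NO-GO - GO = 13.456 - 13.082 = 0.3740

0.3740


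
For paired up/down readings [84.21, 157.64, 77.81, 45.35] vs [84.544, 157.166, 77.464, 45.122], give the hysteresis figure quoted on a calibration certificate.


|84.21 - 84.544| = 0.3340
|157.64 - 157.166| = 0.4740
|77.81 - 77.464| = 0.3460
|45.35 - 45.122| = 0.2280
hysteresis = max(diffs) = 0.4740

0.4740


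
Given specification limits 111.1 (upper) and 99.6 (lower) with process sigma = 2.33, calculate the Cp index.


Cp = (USL - LSL) / (6 * sigma)
= (111.1 - 99.6) / (6 * 2.33)
= 11.5000 / 13.9800
= 0.8226

0.8226


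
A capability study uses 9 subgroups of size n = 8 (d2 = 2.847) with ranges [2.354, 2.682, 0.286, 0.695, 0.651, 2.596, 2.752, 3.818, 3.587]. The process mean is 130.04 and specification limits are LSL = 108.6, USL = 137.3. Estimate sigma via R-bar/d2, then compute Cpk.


R_bar = (2.354 + 2.682 + 0.286 + 0.695 + 0.651 + 2.596 + 2.752 + 3.818 + 3.587) / 9 = 2.1578889
sigma = R_bar / d2 = 2.1578889 / 2.847 = 0.75795184
Cp = (USL - LSL)/(6*sigma) = (137.3 - 108.6)/(6*0.75795184) = 6.3109
Cpu = (137.3 - 130.04)/(3*0.75795184) = 3.1928
Cpl = (130.04 - 108.6)/(3*0.75795184) = 9.4289
Cpk = min(Cpu, Cpl) = 3.1928

3.1928


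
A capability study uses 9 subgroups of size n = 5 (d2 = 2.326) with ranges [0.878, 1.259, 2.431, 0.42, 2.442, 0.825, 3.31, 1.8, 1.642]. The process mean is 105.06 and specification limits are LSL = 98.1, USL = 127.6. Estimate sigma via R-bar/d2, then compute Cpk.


R_bar = (0.878 + 1.259 + 2.431 + 0.42 + 2.442 + 0.825 + 3.31 + 1.8 + 1.642) / 9 = 1.6674444
sigma = R_bar / d2 = 1.6674444 / 2.326 = 0.71687206
Cp = (USL - LSL)/(6*sigma) = (127.6 - 98.1)/(6*0.71687206) = 6.8585
Cpu = (127.6 - 105.06)/(3*0.71687206) = 10.4807
Cpl = (105.06 - 98.1)/(3*0.71687206) = 3.2363
Cpk = min(Cpu, Cpl) = 3.2363

3.2363


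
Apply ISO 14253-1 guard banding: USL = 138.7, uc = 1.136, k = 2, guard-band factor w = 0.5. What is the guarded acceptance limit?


U = k * uc = 2 * 1.136 = 2.272
guard band g = w * U = 0.5 * 2.272 = 1.136
AL = USL - g = 138.7 - 1.136
AL = 137.5640

137.5640


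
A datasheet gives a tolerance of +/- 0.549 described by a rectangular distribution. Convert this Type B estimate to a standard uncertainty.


u_B = half_width / sqrt(3)
u_B = 0.549 / 1.7320508
u_B = 0.3170

0.3170


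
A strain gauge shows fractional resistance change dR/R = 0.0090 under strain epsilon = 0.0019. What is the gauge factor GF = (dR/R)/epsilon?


GF = (dR/R) / epsilon
= 0.0090 / 0.0019
= 4.7368

4.7368


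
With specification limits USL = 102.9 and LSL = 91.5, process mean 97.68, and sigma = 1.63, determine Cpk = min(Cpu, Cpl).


Cpu = (USL - mean) / (3*sigma) = (102.9 - 97.68) / (3*1.63) = 1.0675
Cpl = (mean - LSL) / (3*sigma) = (97.68 - 91.5) / (3*1.63) = 1.2638
Cpk = min(Cpu, Cpl) = 1.0675

1.0675


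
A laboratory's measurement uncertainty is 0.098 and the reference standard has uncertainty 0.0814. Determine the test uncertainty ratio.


TUR = u_lab / u_ref
= 0.098 / 0.0814
= 1.2039

1.2039


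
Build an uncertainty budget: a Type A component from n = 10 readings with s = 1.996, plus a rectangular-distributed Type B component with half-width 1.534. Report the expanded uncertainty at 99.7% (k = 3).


u_A = s / sqrt(n) = 1.996 / sqrt(10) = 0.63119062
u_B = half_width / sqrt(3) = 1.534 / sqrt(3) = 0.88565531
uc = sqrt(u_A^2 + u_B^2) = sqrt(0.63119062^2 + 0.88565531^2) = 1.0875601
U = k * uc = 3 * 1.0875601
U = 3.2627

3.2627


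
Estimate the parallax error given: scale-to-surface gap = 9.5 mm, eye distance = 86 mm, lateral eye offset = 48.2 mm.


error = h * offset / d
= 9.5 * 48.2 / 86
= 5.3244

5.3244


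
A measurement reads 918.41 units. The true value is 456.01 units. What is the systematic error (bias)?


Systematic error = measured - true
= 918.41 - 456.01
= 462.4000

462.4000


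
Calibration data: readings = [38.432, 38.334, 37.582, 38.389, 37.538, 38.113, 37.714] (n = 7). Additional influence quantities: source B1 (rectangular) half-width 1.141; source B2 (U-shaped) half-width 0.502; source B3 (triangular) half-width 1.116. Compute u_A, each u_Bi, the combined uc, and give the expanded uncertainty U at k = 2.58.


mean = (38.432 + 38.334 + 37.582 + 38.389 + 37.538 + 38.113 + 37.714) / 7 = 38.01457143
s = sqrt(sum((x - mean)^2)/(n-1)) = 0.39385863
u_A = s / sqrt(n) = 0.39385863 / sqrt(7) = 0.14886457
u_B1 = 1.141 / sqrt(3) = 0.65875666
u_B2 = 0.502 / sqrt(2) = 0.3549676
u_B3 = 1.116 / sqrt(6) = 0.45560509
uc = sqrt(0.14886457^2 + 0.65875666^2 + 0.3549676^2 + 0.45560509^2) = 0.8886501
U = k * uc = 2.58 * 0.8886501
U = 2.2927

2.2927


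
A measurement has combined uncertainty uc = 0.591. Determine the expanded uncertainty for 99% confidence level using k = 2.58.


U = k * uc
U = 2.58 * 0.591
U = 1.5248

1.5248


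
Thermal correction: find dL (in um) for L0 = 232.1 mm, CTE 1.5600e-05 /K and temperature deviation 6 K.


dL = L * alpha * dT
= 232.1 * 1.5600e-05 * 6
= 0.0217246 mm
dL_um = 0.0217246 * 1000 = 21.7246 um

21.7246


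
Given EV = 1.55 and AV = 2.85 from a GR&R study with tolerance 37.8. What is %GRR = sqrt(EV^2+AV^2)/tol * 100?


GRR = sqrt(EV^2 + AV^2) = sqrt(1.55^2 + 2.85^2) = 3.2442256
%GRR = GRR / tol * 100 = 3.2442256 / 37.8 * 100
%GRR = 8.5826

8.5826


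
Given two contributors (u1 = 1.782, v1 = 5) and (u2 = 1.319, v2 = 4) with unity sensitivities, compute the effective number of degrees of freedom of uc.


uc = sqrt(u1^2 + u2^2) = sqrt(1.782^2 + 1.319^2) = 2.2170442
v_eff = uc^4 / (u1^4/v1 + u2^4/v2)
= 2.2170442^4 / (1.782^4/5 + 1.319^4/4)
= 24.160026 / 2.7734826
v_eff = 8.7111

8.7111


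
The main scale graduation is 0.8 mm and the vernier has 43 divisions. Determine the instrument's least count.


LC = MSD / n_div
= 0.8 / 43
= 0.0186

0.0186


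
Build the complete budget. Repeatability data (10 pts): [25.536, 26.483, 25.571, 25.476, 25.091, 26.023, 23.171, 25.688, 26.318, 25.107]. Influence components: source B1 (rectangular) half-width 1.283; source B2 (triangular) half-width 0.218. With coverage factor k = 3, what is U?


mean = (25.536 + 26.483 + 25.571 + 25.476 + 25.091 + 26.023 + 23.171 + 25.688 + 26.318 + 25.107) / 10 = 25.4464
s = sqrt(sum((x - mean)^2)/(n-1)) = 0.92306497
u_A = s / sqrt(n) = 0.92306497 / sqrt(10) = 0.29189877
u_B1 = 1.283 / sqrt(3) = 0.7407404
u_B2 = 0.218 / sqrt(6) = 0.088998127
uc = sqrt(0.29189877^2 + 0.7407404^2 + 0.088998127^2) = 0.80113788
U = k * uc = 3 * 0.80113788
U = 2.4034

2.4034


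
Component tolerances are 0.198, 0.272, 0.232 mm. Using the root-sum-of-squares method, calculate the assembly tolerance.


RSS = sqrt(0.198^2 + 0.272^2 + 0.232^2)
= sqrt(0.167012)
= 0.4087

0.4087


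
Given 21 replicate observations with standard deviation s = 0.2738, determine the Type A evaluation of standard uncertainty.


u_A = s / sqrt(n)
u_A = 0.2738 / sqrt(21)
u_A = 0.2738 / 4.5825757
u_A = 0.0597

0.0597


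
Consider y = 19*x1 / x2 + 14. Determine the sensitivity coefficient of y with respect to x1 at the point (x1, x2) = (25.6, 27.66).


y = 19*x1 / x2 + 14
dy/dx1 = 19/x2
Evaluate at x2 = 27.66: c1 = 19 / 27.66
c1 = 0.6869

0.6869


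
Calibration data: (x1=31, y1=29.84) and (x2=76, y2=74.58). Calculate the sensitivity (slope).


slope = (y2 - y1) / (x2 - x1)
= (74.58 - 29.84) / (76 - 31)
= 44.7400 / 45
= 0.9942

0.9942


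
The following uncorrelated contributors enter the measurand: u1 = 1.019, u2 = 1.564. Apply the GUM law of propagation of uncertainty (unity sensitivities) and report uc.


uc = sqrt(1.019^2 + 1.564^2)
uc = sqrt(3.484457)
uc = 1.8667

1.8667


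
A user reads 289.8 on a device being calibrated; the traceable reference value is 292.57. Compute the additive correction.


Correction = standard - reading
= 292.57 - 289.8
= 2.7700

2.7700


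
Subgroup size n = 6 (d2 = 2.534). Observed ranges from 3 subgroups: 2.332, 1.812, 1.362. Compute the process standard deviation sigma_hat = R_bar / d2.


R_bar = (2.332 + 1.812 + 1.362) / 3
R_bar = 5.506 / 3 = 1.8353333
sigma_hat = R_bar / d2 = 1.8353333 / 2.534 = 0.7243

0.7243


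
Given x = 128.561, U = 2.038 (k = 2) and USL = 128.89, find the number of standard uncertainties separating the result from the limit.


u = U / k = 2.038 / 2 = 1.019
margin = |USL - x| = |128.89 - 128.561| = 0.329
z = margin / u = 0.329 / 1.019
z = 0.3229

0.3229


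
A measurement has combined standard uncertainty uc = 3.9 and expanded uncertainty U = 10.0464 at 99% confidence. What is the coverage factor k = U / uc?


k = U / uc
k = 10.0464 / 3.9
k = 2.576

2.576


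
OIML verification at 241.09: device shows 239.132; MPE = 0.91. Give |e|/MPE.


e = indication - reference = 239.132 - 241.09 = -1.9580
|e| = 1.9580
ratio = |e| / MPE = 1.9580 / 0.91
ratio = 2.1516

2.1516


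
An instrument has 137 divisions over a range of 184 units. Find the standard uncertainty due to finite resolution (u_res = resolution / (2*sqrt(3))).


resolution = range / divisions
resolution = 184 / 137 = 1.3430657
u_res = resolution / (2*sqrt(3))
u_res = 1.3430657 / 3.4641016
u_res = 0.3877

0.3877


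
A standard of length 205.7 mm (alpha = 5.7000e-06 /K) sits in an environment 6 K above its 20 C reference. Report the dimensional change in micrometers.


dL = L * alpha * dT
= 205.7 * 5.7000e-06 * 6
= 0.0070349 mm
dL_um = 0.0070349 * 1000 = 7.0349 um

7.0349


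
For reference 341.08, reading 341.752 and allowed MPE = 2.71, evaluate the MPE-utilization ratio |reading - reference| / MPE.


e = indication - reference = 341.752 - 341.08 = 0.6720
|e| = 0.6720
ratio = |e| / MPE = 0.6720 / 2.71
ratio = 0.2480

0.2480


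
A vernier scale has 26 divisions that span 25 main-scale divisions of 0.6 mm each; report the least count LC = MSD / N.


LC = MSD / n_div
= 0.6 / 26
= 0.0231

0.0231


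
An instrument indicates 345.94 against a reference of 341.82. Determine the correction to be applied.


Correction = standard - reading
= 341.82 - 345.94
= -4.1200

-4.1200


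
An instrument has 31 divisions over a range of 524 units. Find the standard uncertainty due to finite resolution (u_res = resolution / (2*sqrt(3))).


resolution = range / divisions
resolution = 524 / 31 = 16.903226
u_res = resolution / (2*sqrt(3))
u_res = 16.903226 / 3.4641016
u_res = 4.8795

4.8795


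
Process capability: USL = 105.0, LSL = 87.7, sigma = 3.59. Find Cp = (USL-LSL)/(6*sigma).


Cp = (USL - LSL) / (6 * sigma)
= (105.0 - 87.7) / (6 * 3.59)
= 17.3000 / 21.5400
= 0.8032

0.8032


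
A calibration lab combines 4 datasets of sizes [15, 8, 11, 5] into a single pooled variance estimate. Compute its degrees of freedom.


nu = sum_i (n_i - 1)
nu = ((15 - 1) + (8 - 1) + (11 - 1) + (5 - 1))
nu = 14 + 7 + 10 + 4
nu = 35

35


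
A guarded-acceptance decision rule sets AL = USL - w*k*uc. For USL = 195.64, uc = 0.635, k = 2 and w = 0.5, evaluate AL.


U = k * uc = 2 * 0.635 = 1.27
guard band g = w * U = 0.5 * 1.27 = 0.635
AL = USL - g = 195.64 - 0.635
AL = 195.0050

195.0050


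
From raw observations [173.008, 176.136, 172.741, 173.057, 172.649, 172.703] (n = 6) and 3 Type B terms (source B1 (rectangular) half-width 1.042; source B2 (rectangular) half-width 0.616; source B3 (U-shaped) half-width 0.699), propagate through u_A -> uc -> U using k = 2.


mean = (173.008 + 176.136 + 172.741 + 173.057 + 172.649 + 172.703) / 6 = 173.3823333
s = sqrt(sum((x - mean)^2)/(n-1)) = 1.3593548
u_A = s / sqrt(n) = 1.3593548 / sqrt(6) = 0.55495427
u_B1 = 1.042 / sqrt(3) = 0.60159898
u_B2 = 0.616 / sqrt(3) = 0.35564777
u_B3 = 0.699 / sqrt(2) = 0.49426764
uc = sqrt(0.55495427^2 + 0.60159898^2 + 0.35564777^2 + 0.49426764^2) = 1.0201379
U = k * uc = 2 * 1.0201379
U = 2.0403

2.0403


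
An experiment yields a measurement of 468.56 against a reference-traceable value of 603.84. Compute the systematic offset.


Systematic error = measured - true
= 468.56 - 603.84
= -135.2800

-135.2800


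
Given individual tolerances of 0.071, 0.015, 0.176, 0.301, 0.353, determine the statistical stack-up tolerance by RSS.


RSS = sqrt(0.071^2 + 0.015^2 + 0.176^2 + 0.301^2 + 0.353^2)
= sqrt(0.251452)
= 0.5014

0.5014


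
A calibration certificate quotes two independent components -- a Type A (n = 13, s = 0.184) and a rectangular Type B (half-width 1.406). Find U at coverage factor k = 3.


u_A = s / sqrt(n) = 0.184 / sqrt(13) = 0.051032418
u_B = half_width / sqrt(3) = 1.406 / sqrt(3) = 0.81175448
uc = sqrt(u_A^2 + u_B^2) = sqrt(0.051032418^2 + 0.81175448^2) = 0.81335702
U = k * uc = 3 * 0.81335702
U = 2.4401

2.4401


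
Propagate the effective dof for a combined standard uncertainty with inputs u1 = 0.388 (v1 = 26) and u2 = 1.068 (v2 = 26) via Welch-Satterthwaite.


uc = sqrt(u1^2 + u2^2) = sqrt(0.388^2 + 1.068^2) = 1.1362957
v_eff = uc^4 / (u1^4/v1 + u2^4/v2)
= 1.1362957^4 / (0.388^4/26 + 1.068^4/26)
= 1.6671146 / 0.050911023
v_eff = 32.7457

32.7457


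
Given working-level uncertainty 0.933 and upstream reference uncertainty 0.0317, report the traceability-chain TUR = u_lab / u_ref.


TUR = u_lab / u_ref
= 0.933 / 0.0317
= 29.4322

29.4322


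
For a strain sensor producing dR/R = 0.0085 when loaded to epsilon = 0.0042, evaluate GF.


GF = (dR/R) / epsilon
= 0.0085 / 0.0042
= 2.0238

2.0238


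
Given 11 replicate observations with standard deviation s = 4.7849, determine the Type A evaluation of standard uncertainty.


u_A = s / sqrt(n)
u_A = 4.7849 / sqrt(11)
u_A = 4.7849 / 3.3166248
u_A = 1.4427

1.4427


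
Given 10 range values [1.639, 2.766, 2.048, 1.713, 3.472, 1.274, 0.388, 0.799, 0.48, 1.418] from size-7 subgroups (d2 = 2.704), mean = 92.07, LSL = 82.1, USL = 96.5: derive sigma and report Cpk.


R_bar = (1.639 + 2.766 + 2.048 + 1.713 + 3.472 + 1.274 + 0.388 + 0.799 + 0.48 + 1.418) / 10 = 1.5997
sigma = R_bar / d2 = 1.5997 / 2.704 = 0.59160503
Cp = (USL - LSL)/(6*sigma) = (96.5 - 82.1)/(6*0.59160503) = 4.0568
Cpu = (96.5 - 92.07)/(3*0.59160503) = 2.4960
Cpl = (92.07 - 82.1)/(3*0.59160503) = 5.6175
Cpk = min(Cpu, Cpl) = 2.4960

2.4960


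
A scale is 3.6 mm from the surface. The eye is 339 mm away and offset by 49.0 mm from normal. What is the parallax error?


error = h * offset / d
= 3.6 * 49.0 / 339
= 0.5204

0.5204


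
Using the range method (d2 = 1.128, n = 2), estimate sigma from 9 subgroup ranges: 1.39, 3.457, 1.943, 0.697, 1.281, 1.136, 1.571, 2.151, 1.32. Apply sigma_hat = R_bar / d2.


R_bar = (1.39 + 3.457 + 1.943 + 0.697 + 1.281 + 1.136 + 1.571 + 2.151 + 1.32) / 9
R_bar = 14.946 / 9 = 1.6606667
sigma_hat = R_bar / d2 = 1.6606667 / 1.128 = 1.4722

1.4722


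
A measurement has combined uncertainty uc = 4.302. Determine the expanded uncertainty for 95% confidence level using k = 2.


U = k * uc
U = 2 * 4.302
U = 8.6040

8.6040


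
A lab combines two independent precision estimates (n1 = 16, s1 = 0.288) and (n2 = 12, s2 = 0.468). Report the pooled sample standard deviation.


s_p = sqrt(((n1-1)*s1^2 + (n2-1)*s2^2) / (n1+n2-2))
numerator = (16-1)*0.288^2 + (12-1)*0.468^2 = 1.24416 + 2.409264 = 3.653424
denominator = 16 + 12 - 2 = 26
s_p^2 = 3.653424 / 26 = 0.14051631
s_p = sqrt(0.14051631) = 0.3749

0.3749


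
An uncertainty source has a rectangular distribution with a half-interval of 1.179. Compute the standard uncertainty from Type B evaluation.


u_B = half_width / sqrt(3)
u_B = 1.179 / 1.7320508
u_B = 0.6807

0.6807


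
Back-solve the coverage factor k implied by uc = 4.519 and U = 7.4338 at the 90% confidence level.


k = U / uc
k = 7.4338 / 4.519
k = 1.645

1.645


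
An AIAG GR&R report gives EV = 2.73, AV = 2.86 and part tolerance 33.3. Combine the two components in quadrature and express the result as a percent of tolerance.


GRR = sqrt(EV^2 + AV^2) = sqrt(2.73^2 + 2.86^2) = 3.9537956
%GRR = GRR / tol * 100 = 3.9537956 / 33.3 * 100
%GRR = 11.8733

11.8733


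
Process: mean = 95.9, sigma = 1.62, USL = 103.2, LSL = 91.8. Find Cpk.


Cpu = (USL - mean) / (3*sigma) = (103.2 - 95.9) / (3*1.62) = 1.5021
Cpl = (mean - LSL) / (3*sigma) = (95.9 - 91.8) / (3*1.62) = 0.8436
Cpk = min(Cpu, Cpl) = 0.8436

0.8436


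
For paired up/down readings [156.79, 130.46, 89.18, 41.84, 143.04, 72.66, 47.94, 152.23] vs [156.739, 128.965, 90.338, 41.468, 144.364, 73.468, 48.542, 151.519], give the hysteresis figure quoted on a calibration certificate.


|156.79 - 156.739| = 0.0510
|130.46 - 128.965| = 1.4950
|89.18 - 90.338| = 1.1580
|41.84 - 41.468| = 0.3720
|143.04 - 144.364| = 1.3240
|72.66 - 73.468| = 0.8080
|47.94 - 48.542| = 0.6020
|152.23 - 151.519| = 0.7110
hysteresis = max(diffs) = 1.4950

1.4950


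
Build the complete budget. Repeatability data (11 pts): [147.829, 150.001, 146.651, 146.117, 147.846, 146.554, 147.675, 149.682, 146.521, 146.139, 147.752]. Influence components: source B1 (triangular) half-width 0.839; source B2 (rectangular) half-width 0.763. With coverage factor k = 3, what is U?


mean = (147.829 + 150.001 + 146.651 + 146.117 + 147.846 + 146.554 + 147.675 + 149.682 + 146.521 + 146.139 + 147.752) / 11 = 147.5242727
s = sqrt(sum((x - mean)^2)/(n-1)) = 1.3293193
u_A = s / sqrt(n) = 1.3293193 / sqrt(11) = 0.40080485
u_B1 = 0.839 / sqrt(6) = 0.34252032
u_B2 = 0.763 / sqrt(3) = 0.44051826
uc = sqrt(0.40080485^2 + 0.34252032^2 + 0.44051826^2) = 0.68703787
U = k * uc = 3 * 0.68703787
U = 2.0611

2.0611
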